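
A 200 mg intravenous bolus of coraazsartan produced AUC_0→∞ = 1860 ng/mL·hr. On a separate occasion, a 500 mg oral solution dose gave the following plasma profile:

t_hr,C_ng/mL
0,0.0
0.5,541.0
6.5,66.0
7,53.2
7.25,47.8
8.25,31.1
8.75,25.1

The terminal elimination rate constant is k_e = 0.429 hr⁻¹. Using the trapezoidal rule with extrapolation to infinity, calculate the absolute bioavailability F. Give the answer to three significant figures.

F = 0.454

Trapezoidal AUC_0→8.75 (oral solution):
  [0→0.5]: (0.0+541.0)/2 × 0.5 = 135.25
  [0.5→6.5]: (541.0+66.0)/2 × 6 = 1821.0
  [6.5→7]: (66.0+53.2)/2 × 0.5 = 29.8
  [7→7.25]: (53.2+47.8)/2 × 0.25 = 12.625
  [7.25→8.25]: (47.8+31.1)/2 × 1 = 39.45
  [8.25→8.75]: (31.1+25.1)/2 × 0.5 = 14.05
  Sum = 2052.175 ng/mL·hr
Tail: C_last/k_e = 25.1/0.429 = 58.508
AUC_0→∞ (oral solution) = 2052.175 + 58.508 = 2110.683 ng/mL·hr
F = (AUC_ev/D_ev)/(AUC_iv/D_iv) = (2110.683/500)/(1860/200) = 4.221366/9.3 = 0.4539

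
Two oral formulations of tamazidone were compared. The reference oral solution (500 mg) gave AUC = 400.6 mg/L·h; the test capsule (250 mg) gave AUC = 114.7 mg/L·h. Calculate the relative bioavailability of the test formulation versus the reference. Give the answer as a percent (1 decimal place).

F_rel = 57.3%

F_rel = (AUC_test/D_test) / (AUC_ref/D_ref)
      = (114.7/250) / (400.6/500)
      = 0.4588 / 0.8012 = 0.5726 = 57.26%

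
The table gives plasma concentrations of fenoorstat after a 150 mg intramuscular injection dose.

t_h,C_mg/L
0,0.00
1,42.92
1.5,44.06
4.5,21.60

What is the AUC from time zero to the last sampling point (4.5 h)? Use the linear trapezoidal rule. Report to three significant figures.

Trapezoidal AUC_0→4.5:
  [0→1]: (0.00+42.92)/2 × 1 = 21.46
  [1→1.5]: (42.92+44.06)/2 × 0.5 = 21.745
  [1.5→4.5]: (44.06+21.60)/2 × 3 = 98.49
  Sum = 141.695 mg/L·h

AUC = 142 mg/L·h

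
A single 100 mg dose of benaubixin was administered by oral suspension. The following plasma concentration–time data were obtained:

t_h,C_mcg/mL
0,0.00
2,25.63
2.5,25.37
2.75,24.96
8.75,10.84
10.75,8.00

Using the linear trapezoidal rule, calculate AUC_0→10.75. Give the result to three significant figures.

Trapezoidal AUC_0→10.75:
  [0→2]: (0.00+25.63)/2 × 2 = 25.63
  [2→2.5]: (25.63+25.37)/2 × 0.5 = 12.75
  [2.5→2.75]: (25.37+24.96)/2 × 0.25 = 6.29125
  [2.75→8.75]: (24.96+10.84)/2 × 6 = 107.4
  [8.75→10.75]: (10.84+8.00)/2 × 2 = 18.84
  Sum = 170.91125 mcg/mL·h

AUC = 171 mcg/mL·h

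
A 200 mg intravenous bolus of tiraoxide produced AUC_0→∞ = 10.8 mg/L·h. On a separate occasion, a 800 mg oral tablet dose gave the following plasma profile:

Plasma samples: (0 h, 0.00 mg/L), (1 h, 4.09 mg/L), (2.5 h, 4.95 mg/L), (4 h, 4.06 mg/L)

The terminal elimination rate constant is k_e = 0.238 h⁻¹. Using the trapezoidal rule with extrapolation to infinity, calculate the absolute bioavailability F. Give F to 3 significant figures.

Trapezoidal AUC_0→4 (oral tablet):
  [0→1]: (0.00+4.09)/2 × 1 = 2.045
  [1→2.5]: (4.09+4.95)/2 × 1.5 = 6.78
  [2.5→4]: (4.95+4.06)/2 × 1.5 = 6.7575
  Sum = 15.5825 mg/L·h
Tail: C_last/k_e = 4.06/0.238 = 17.059
AUC_0→∞ (oral tablet) = 15.5825 + 17.059 = 32.6415 mg/L·h
F = (AUC_ev/D_ev)/(AUC_iv/D_iv) = (32.6415/800)/(10.8/200) = 0.040801875/0.054 = 0.7556

F = 0.756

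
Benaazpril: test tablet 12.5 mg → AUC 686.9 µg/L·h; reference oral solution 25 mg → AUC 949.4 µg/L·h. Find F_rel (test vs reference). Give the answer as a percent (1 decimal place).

F_rel = 144.7%

F_rel = (AUC_test/D_test) / (AUC_ref/D_ref)
      = (686.9/12.5) / (949.4/25)
      = 54.952 / 37.976 = 1.4470 = 144.70%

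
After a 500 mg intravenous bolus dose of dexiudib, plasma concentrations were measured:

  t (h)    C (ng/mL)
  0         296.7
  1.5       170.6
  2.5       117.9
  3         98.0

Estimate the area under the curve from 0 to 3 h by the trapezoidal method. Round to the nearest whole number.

AUC = 549 ng/mL·h

Trapezoidal AUC_0→3:
  [0→1.5]: (296.7+170.6)/2 × 1.5 = 350.475
  [1.5→2.5]: (170.6+117.9)/2 × 1 = 144.25
  [2.5→3]: (117.9+98.0)/2 × 0.5 = 53.975
  Sum = 548.7 ng/mL·h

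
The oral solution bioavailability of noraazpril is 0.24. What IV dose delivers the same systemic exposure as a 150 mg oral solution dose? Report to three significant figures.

D_iv = 36.0 mg

Systemic exposure from an extravascular dose = F × D_ev, so the equivalent IV dose is F × D_ev.
D_iv = F × D_ev = 0.24 × 150 = 36 mg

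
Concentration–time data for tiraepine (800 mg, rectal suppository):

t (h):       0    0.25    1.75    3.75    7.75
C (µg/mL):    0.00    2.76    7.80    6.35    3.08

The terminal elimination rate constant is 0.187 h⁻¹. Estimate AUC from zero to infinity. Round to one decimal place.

AUC = 57.7 µg/mL·h

Trapezoidal AUC_0→7.75:
  [0→0.25]: (0.00+2.76)/2 × 0.25 = 0.345
  [0.25→1.75]: (2.76+7.80)/2 × 1.5 = 7.92
  [1.75→3.75]: (7.80+6.35)/2 × 2 = 14.15
  [3.75→7.75]: (6.35+3.08)/2 × 4 = 18.86
  Sum = 41.275 µg/mL·h
Extrapolated tail: C_last / k_e = 3.08 / 0.187 = 16.471
AUC_0→∞ = 41.275 + 16.471 = 57.746 µg/mL·h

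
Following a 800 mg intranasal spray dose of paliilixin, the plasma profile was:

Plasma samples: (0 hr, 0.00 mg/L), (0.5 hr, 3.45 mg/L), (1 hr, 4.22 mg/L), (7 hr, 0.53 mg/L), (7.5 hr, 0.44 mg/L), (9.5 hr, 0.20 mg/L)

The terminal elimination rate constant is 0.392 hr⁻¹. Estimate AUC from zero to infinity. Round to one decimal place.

Trapezoidal AUC_0→9.5:
  [0→0.5]: (0.00+3.45)/2 × 0.5 = 0.8625
  [0.5→1]: (3.45+4.22)/2 × 0.5 = 1.9175
  [1→7]: (4.22+0.53)/2 × 6 = 14.25
  [7→7.5]: (0.53+0.44)/2 × 0.5 = 0.2425
  [7.5→9.5]: (0.44+0.20)/2 × 2 = 0.64
  Sum = 17.9125 mg/L·hr
Extrapolated tail: C_last / k_e = 0.20 / 0.392 = 0.510
AUC_0→∞ = 17.9125 + 0.510 = 18.4225 mg/L·hr

AUC = 18.4 mg/L·hr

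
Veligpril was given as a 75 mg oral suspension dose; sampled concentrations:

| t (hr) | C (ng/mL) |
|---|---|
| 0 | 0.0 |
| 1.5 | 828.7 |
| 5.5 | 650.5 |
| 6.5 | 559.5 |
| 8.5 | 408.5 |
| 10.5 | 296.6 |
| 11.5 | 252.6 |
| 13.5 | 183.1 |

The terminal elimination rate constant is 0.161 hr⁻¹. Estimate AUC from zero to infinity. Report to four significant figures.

Trapezoidal AUC_0→13.5:
  [0→1.5]: (0.0+828.7)/2 × 1.5 = 621.525
  [1.5→5.5]: (828.7+650.5)/2 × 4 = 2958.4
  [5.5→6.5]: (650.5+559.5)/2 × 1 = 605.0
  [6.5→8.5]: (559.5+408.5)/2 × 2 = 968.0
  [8.5→10.5]: (408.5+296.6)/2 × 2 = 705.1
  [10.5→11.5]: (296.6+252.6)/2 × 1 = 274.6
  [11.5→13.5]: (252.6+183.1)/2 × 2 = 435.7
  Sum = 6568.325 ng/mL·hr
Extrapolated tail: C_last / k_e = 183.1 / 0.161 = 1137.267
AUC_0→∞ = 6568.325 + 1137.267 = 7705.592 ng/mL·hr

AUC = 7706 ng/mL·hr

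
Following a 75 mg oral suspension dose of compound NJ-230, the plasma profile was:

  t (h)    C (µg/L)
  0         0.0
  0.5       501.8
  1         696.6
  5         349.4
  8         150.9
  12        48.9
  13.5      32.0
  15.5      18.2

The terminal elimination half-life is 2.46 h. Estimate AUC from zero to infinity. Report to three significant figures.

AUC = 3840 µg/L·h

Trapezoidal AUC_0→15.5:
  [0→0.5]: (0.0+501.8)/2 × 0.5 = 125.45
  [0.5→1]: (501.8+696.6)/2 × 0.5 = 299.6
  [1→5]: (696.6+349.4)/2 × 4 = 2092.0
  [5→8]: (349.4+150.9)/2 × 3 = 750.45
  [8→12]: (150.9+48.9)/2 × 4 = 399.6
  [12→13.5]: (48.9+32.0)/2 × 1.5 = 60.675
  [13.5→15.5]: (32.0+18.2)/2 × 2 = 50.2
  Sum = 3777.975 µg/L·h
k_e = ln2 / t½ = 0.693147 / 2.46 = 0.2818 h^-1
Extrapolated tail: C_last / k_e = 18.2 / 0.2818 = 64.585
AUC_0→∞ = 3777.975 + 64.585 = 3842.56 µg/L·h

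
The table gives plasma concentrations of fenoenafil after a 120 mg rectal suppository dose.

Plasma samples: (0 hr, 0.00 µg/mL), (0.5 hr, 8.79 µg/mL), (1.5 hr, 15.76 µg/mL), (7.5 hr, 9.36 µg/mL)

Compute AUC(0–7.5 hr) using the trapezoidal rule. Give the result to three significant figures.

AUC = 89.8 µg/mL·hr

Trapezoidal AUC_0→7.5:
  [0→0.5]: (0.00+8.79)/2 × 0.5 = 2.1975
  [0.5→1.5]: (8.79+15.76)/2 × 1 = 12.275
  [1.5→7.5]: (15.76+9.36)/2 × 6 = 75.36
  Sum = 89.8325 µg/mL·hr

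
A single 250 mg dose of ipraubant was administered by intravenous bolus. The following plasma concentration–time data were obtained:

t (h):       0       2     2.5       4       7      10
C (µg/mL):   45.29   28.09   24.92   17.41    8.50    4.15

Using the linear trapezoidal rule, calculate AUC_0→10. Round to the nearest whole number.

Trapezoidal AUC_0→10:
  [0→2]: (45.29+28.09)/2 × 2 = 73.38
  [2→2.5]: (28.09+24.92)/2 × 0.5 = 13.2525
  [2.5→4]: (24.92+17.41)/2 × 1.5 = 31.7475
  [4→7]: (17.41+8.50)/2 × 3 = 38.865
  [7→10]: (8.50+4.15)/2 × 3 = 18.975
  Sum = 176.22 µg/mL·h

AUC = 176 µg/mL·h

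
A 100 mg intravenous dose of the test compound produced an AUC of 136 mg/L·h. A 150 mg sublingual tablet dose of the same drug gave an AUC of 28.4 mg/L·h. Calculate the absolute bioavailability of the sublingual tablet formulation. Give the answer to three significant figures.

F = 0.139

F = (AUC_ev / D_ev) / (AUC_iv / D_iv)
  = (28.4/150) / (136/100)
  = 0.189333 / 1.36 = 0.1392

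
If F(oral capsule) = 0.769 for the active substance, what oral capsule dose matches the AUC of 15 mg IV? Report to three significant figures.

D_oral = 19.5 mg

For equal systemic exposure: F × D_ev = D_iv
D_ev = D_iv / F = 15 / 0.769 = 19.5059 mg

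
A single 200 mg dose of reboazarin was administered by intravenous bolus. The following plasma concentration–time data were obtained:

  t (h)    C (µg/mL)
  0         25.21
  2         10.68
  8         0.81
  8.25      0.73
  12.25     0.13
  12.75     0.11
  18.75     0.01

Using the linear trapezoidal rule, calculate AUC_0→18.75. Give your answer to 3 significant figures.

Trapezoidal AUC_0→18.75:
  [0→2]: (25.21+10.68)/2 × 2 = 35.89
  [2→8]: (10.68+0.81)/2 × 6 = 34.47
  [8→8.25]: (0.81+0.73)/2 × 0.25 = 0.1925
  [8.25→12.25]: (0.73+0.13)/2 × 4 = 1.72
  [12.25→12.75]: (0.13+0.11)/2 × 0.5 = 0.06
  [12.75→18.75]: (0.11+0.01)/2 × 6 = 0.36
  Sum = 72.6925 µg/mL·h

AUC = 72.7 µg/mL·h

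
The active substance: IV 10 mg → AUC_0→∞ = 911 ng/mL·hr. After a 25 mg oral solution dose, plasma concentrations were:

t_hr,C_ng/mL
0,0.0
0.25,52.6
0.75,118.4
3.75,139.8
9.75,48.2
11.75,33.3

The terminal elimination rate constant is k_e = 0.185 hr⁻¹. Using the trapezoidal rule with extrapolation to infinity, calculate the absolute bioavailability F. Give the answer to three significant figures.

F = 0.554

Trapezoidal AUC_0→11.75 (oral solution):
  [0→0.25]: (0.0+52.6)/2 × 0.25 = 6.575
  [0.25→0.75]: (52.6+118.4)/2 × 0.5 = 42.75
  [0.75→3.75]: (118.4+139.8)/2 × 3 = 387.3
  [3.75→9.75]: (139.8+48.2)/2 × 6 = 564.0
  [9.75→11.75]: (48.2+33.3)/2 × 2 = 81.5
  Sum = 1082.125 ng/mL·hr
Tail: C_last/k_e = 33.3/0.185 = 180.000
AUC_0→∞ (oral solution) = 1082.125 + 180.000 = 1262.125 ng/mL·hr
F = (AUC_ev/D_ev)/(AUC_iv/D_iv) = (1262.125/25)/(911/10) = 50.485/91.1 = 0.5542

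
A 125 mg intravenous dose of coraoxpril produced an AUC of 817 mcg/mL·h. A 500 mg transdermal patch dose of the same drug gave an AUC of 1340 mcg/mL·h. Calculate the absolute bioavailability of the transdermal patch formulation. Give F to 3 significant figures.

F = 0.410

F = (AUC_ev / D_ev) / (AUC_iv / D_iv)
  = (1340/500) / (817/125)
  = 2.68 / 6.536 = 0.4100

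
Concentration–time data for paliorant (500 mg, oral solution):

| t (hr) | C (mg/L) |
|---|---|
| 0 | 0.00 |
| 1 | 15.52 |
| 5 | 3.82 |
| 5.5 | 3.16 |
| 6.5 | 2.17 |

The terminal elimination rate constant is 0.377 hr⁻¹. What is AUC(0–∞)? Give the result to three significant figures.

AUC = 56.6 mg/L·hr

Trapezoidal AUC_0→6.5:
  [0→1]: (0.00+15.52)/2 × 1 = 7.76
  [1→5]: (15.52+3.82)/2 × 4 = 38.68
  [5→5.5]: (3.82+3.16)/2 × 0.5 = 1.745
  [5.5→6.5]: (3.16+2.17)/2 × 1 = 2.665
  Sum = 50.85 mg/L·hr
Extrapolated tail: C_last / k_e = 2.17 / 0.377 = 5.756
AUC_0→∞ = 50.85 + 5.756 = 56.606 mg/L·hr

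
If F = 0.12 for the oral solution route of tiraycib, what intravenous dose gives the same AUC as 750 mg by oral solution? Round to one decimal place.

Systemic exposure from an extravascular dose = F × D_ev, so the equivalent IV dose is F × D_ev.
D_iv = F × D_ev = 0.12 × 750 = 90 mg

D_iv = 90.0 mg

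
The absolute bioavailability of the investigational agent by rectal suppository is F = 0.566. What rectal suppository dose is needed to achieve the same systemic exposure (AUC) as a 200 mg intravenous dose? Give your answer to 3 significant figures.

For equal systemic exposure: F × D_ev = D_iv
D_ev = D_iv / F = 200 / 0.566 = 353.357 mg

D_rectal = 353 mg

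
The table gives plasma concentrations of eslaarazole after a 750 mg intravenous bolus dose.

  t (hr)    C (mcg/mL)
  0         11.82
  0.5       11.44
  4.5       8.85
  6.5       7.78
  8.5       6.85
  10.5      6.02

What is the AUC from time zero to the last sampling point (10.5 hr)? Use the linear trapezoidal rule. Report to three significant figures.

AUC = 90.5 mcg/mL·hr

Trapezoidal AUC_0→10.5:
  [0→0.5]: (11.82+11.44)/2 × 0.5 = 5.815
  [0.5→4.5]: (11.44+8.85)/2 × 4 = 40.58
  [4.5→6.5]: (8.85+7.78)/2 × 2 = 16.63
  [6.5→8.5]: (7.78+6.85)/2 × 2 = 14.63
  [8.5→10.5]: (6.85+6.02)/2 × 2 = 12.87
  Sum = 90.525 mcg/mL·hr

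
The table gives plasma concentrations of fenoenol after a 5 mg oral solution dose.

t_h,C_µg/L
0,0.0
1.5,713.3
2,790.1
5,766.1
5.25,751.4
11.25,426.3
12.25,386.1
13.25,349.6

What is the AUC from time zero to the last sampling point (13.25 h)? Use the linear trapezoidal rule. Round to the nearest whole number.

Trapezoidal AUC_0→13.25:
  [0→1.5]: (0.0+713.3)/2 × 1.5 = 534.975
  [1.5→2]: (713.3+790.1)/2 × 0.5 = 375.85
  [2→5]: (790.1+766.1)/2 × 3 = 2334.3
  [5→5.25]: (766.1+751.4)/2 × 0.25 = 189.6875
  [5.25→11.25]: (751.4+426.3)/2 × 6 = 3533.1
  [11.25→12.25]: (426.3+386.1)/2 × 1 = 406.2
  [12.25→13.25]: (386.1+349.6)/2 × 1 = 367.85
  Sum = 7741.9625 µg/L·h

AUC = 7742 µg/L·h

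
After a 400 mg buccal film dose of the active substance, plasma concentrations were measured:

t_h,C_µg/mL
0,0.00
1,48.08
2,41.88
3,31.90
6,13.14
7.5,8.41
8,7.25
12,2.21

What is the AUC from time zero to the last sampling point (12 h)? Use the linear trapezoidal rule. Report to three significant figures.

Trapezoidal AUC_0→12:
  [0→1]: (0.00+48.08)/2 × 1 = 24.04
  [1→2]: (48.08+41.88)/2 × 1 = 44.98
  [2→3]: (41.88+31.90)/2 × 1 = 36.89
  [3→6]: (31.90+13.14)/2 × 3 = 67.56
  [6→7.5]: (13.14+8.41)/2 × 1.5 = 16.1625
  [7.5→8]: (8.41+7.25)/2 × 0.5 = 3.915
  [8→12]: (7.25+2.21)/2 × 4 = 18.92
  Sum = 212.4675 µg/mL·h

AUC = 212 µg/mL·h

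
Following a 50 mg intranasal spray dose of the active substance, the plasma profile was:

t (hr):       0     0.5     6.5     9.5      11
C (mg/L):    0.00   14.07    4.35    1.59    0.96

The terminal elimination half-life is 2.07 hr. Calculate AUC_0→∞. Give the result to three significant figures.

AUC = 72.5 mg/L·hr

Trapezoidal AUC_0→11:
  [0→0.5]: (0.00+14.07)/2 × 0.5 = 3.5175
  [0.5→6.5]: (14.07+4.35)/2 × 6 = 55.26
  [6.5→9.5]: (4.35+1.59)/2 × 3 = 8.91
  [9.5→11]: (1.59+0.96)/2 × 1.5 = 1.9125
  Sum = 69.6 mg/L·hr
k_e = ln2 / t½ = 0.693147 / 2.07 = 0.3349 hr^-1
Extrapolated tail: C_last / k_e = 0.96 / 0.3349 = 2.867
AUC_0→∞ = 69.6 + 2.867 = 72.467 mg/L·hr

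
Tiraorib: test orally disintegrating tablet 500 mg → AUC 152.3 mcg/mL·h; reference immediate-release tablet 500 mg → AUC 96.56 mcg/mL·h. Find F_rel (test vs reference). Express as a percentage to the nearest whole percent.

F_rel = 158%

F_rel = (AUC_test/D_test) / (AUC_ref/D_ref)
      = (152.3/500) / (96.56/500)
      = 0.3046 / 0.19312 = 1.5773 = 157.73%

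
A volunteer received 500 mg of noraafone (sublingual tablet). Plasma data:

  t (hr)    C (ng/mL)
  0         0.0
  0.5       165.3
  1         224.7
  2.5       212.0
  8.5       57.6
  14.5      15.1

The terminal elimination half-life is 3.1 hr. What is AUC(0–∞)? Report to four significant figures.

AUC = 1561 ng/mL·hr

Trapezoidal AUC_0→14.5:
  [0→0.5]: (0.0+165.3)/2 × 0.5 = 41.325
  [0.5→1]: (165.3+224.7)/2 × 0.5 = 97.5
  [1→2.5]: (224.7+212.0)/2 × 1.5 = 327.525
  [2.5→8.5]: (212.0+57.6)/2 × 6 = 808.8
  [8.5→14.5]: (57.6+15.1)/2 × 6 = 218.1
  Sum = 1493.25 ng/mL·hr
k_e = ln2 / t½ = 0.693147 / 3.1 = 0.2236 hr^-1
Extrapolated tail: C_last / k_e = 15.1 / 0.2236 = 67.531
AUC_0→∞ = 1493.25 + 67.531 = 1560.781 ng/mL·hr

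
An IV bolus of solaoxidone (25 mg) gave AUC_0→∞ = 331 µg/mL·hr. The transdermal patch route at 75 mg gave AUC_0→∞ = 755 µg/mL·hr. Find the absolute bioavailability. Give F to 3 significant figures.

F = 0.760

F = (AUC_ev / D_ev) / (AUC_iv / D_iv)
  = (755/75) / (331/25)
  = 10.0667 / 13.24 = 0.7603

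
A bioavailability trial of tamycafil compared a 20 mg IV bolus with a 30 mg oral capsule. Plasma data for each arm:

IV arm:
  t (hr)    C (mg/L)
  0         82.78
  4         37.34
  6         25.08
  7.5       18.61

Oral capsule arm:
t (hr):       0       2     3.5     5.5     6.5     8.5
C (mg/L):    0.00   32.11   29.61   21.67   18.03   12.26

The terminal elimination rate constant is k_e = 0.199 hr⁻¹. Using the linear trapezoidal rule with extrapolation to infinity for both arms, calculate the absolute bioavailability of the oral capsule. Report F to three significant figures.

F = 0.375

Trapezoidal AUC_0→7.5 (IV):
  [0→4]: (82.78+37.34)/2 × 4 = 240.24
  [4→6]: (37.34+25.08)/2 × 2 = 62.42
  [6→7.5]: (25.08+18.61)/2 × 1.5 = 32.7675
  Sum = 335.4275 mg/L·hr
IV tail: 18.61/0.199 = 93.518; AUC_iv,0→∞ = 335.4275 + 93.518 = 428.9455 mg/L·hr
Trapezoidal AUC_0→8.5 (oral capsule):
  [0→2]: (0.00+32.11)/2 × 2 = 32.11
  [2→3.5]: (32.11+29.61)/2 × 1.5 = 46.29
  [3.5→5.5]: (29.61+21.67)/2 × 2 = 51.28
  [5.5→6.5]: (21.67+18.03)/2 × 1 = 19.85
  [6.5→8.5]: (18.03+12.26)/2 × 2 = 30.29
  Sum = 179.82 mg/L·hr
oral capsule tail: 12.26/0.199 = 61.608; AUC_ev,0→∞ = 179.82 + 61.608 = 241.428 mg/L·hr
F = (AUC_ev/D_ev)/(AUC_iv/D_iv) = (241.428/30)/(428.9455/20) = 8.0476/21.447275 = 0.3752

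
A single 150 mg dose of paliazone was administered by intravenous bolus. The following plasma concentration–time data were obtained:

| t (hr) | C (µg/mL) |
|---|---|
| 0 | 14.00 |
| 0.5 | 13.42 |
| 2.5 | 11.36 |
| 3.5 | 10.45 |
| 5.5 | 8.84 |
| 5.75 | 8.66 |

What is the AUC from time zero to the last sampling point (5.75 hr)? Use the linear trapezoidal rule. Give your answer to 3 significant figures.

Trapezoidal AUC_0→5.75:
  [0→0.5]: (14.00+13.42)/2 × 0.5 = 6.855
  [0.5→2.5]: (13.42+11.36)/2 × 2 = 24.78
  [2.5→3.5]: (11.36+10.45)/2 × 1 = 10.905
  [3.5→5.5]: (10.45+8.84)/2 × 2 = 19.29
  [5.5→5.75]: (8.84+8.66)/2 × 0.25 = 2.1875
  Sum = 64.0175 µg/mL·hr

AUC = 64.0 µg/mL·hr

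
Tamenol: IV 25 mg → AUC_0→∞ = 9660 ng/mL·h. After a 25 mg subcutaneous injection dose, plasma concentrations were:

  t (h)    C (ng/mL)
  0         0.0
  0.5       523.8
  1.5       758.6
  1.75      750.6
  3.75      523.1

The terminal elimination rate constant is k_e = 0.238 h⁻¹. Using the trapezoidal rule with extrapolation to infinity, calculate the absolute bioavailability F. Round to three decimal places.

F = 0.459

Trapezoidal AUC_0→3.75 (subcutaneous injection):
  [0→0.5]: (0.0+523.8)/2 × 0.5 = 130.95
  [0.5→1.5]: (523.8+758.6)/2 × 1 = 641.2
  [1.5→1.75]: (758.6+750.6)/2 × 0.25 = 188.65
  [1.75→3.75]: (750.6+523.1)/2 × 2 = 1273.7
  Sum = 2234.5 ng/mL·h
Tail: C_last/k_e = 523.1/0.238 = 2197.899
AUC_0→∞ (subcutaneous injection) = 2234.5 + 2197.899 = 4432.399 ng/mL·h
F = (AUC_ev/D_ev)/(AUC_iv/D_iv) = (4432.399/25)/(9660/25) = 177.29596/386.4 = 0.4588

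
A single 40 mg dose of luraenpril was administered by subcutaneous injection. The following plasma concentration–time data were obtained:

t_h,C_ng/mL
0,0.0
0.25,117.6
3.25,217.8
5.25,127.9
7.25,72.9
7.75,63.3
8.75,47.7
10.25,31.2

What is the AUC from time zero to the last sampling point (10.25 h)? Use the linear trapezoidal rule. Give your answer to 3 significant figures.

AUC = 1210 ng/mL·h

Trapezoidal AUC_0→10.25:
  [0→0.25]: (0.0+117.6)/2 × 0.25 = 14.7
  [0.25→3.25]: (117.6+217.8)/2 × 3 = 503.1
  [3.25→5.25]: (217.8+127.9)/2 × 2 = 345.7
  [5.25→7.25]: (127.9+72.9)/2 × 2 = 200.8
  [7.25→7.75]: (72.9+63.3)/2 × 0.5 = 34.05
  [7.75→8.75]: (63.3+47.7)/2 × 1 = 55.5
  [8.75→10.25]: (47.7+31.2)/2 × 1.5 = 59.175
  Sum = 1213.025 ng/mL·h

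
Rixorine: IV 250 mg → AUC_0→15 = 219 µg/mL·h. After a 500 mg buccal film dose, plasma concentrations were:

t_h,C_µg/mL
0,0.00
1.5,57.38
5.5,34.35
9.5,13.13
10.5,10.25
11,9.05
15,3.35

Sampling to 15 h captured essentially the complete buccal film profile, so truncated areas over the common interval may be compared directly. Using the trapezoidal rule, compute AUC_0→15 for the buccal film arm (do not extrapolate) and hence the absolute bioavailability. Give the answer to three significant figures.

F = 0.828

Trapezoidal AUC_0→15 (buccal film):
  [0→1.5]: (0.00+57.38)/2 × 1.5 = 43.035
  [1.5→5.5]: (57.38+34.35)/2 × 4 = 183.46
  [5.5→9.5]: (34.35+13.13)/2 × 4 = 94.96
  [9.5→10.5]: (13.13+10.25)/2 × 1 = 11.69
  [10.5→11]: (10.25+9.05)/2 × 0.5 = 4.825
  [11→15]: (9.05+3.35)/2 × 4 = 24.8
  Sum = 362.77 µg/mL·h
F = (AUC_ev/D_ev)/(AUC_iv/D_iv) = (362.77/500)/(219/250) = 0.72554/0.876 = 0.8282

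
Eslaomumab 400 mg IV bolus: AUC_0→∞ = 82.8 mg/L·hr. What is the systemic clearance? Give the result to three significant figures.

CL = Dose_iv / AUC_0→∞
   = 400 / 82.8 = 4.83092 L/hr

CL = 4.83 L/hr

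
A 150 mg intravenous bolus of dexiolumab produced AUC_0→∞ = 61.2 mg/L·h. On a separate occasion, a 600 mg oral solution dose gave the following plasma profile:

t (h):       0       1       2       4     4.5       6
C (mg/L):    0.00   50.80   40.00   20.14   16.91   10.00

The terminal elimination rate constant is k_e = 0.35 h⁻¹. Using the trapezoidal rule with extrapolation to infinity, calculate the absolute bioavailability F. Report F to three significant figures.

Trapezoidal AUC_0→6 (oral solution):
  [0→1]: (0.00+50.80)/2 × 1 = 25.4
  [1→2]: (50.80+40.00)/2 × 1 = 45.4
  [2→4]: (40.00+20.14)/2 × 2 = 60.14
  [4→4.5]: (20.14+16.91)/2 × 0.5 = 9.2625
  [4.5→6]: (16.91+10.00)/2 × 1.5 = 20.1825
  Sum = 160.385 mg/L·h
Tail: C_last/k_e = 10.00/0.35 = 28.571
AUC_0→∞ (oral solution) = 160.385 + 28.571 = 188.956 mg/L·h
F = (AUC_ev/D_ev)/(AUC_iv/D_iv) = (188.956/600)/(61.2/150) = 0.314927/0.408 = 0.7719

F = 0.772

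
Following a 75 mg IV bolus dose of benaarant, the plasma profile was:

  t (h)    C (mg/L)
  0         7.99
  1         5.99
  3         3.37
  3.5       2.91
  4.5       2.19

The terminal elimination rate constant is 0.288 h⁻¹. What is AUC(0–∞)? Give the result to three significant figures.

AUC = 28.1 mg/L·h

Trapezoidal AUC_0→4.5:
  [0→1]: (7.99+5.99)/2 × 1 = 6.99
  [1→3]: (5.99+3.37)/2 × 2 = 9.36
  [3→3.5]: (3.37+2.91)/2 × 0.5 = 1.57
  [3.5→4.5]: (2.91+2.19)/2 × 1 = 2.55
  Sum = 20.47 mg/L·h
Extrapolated tail: C_last / k_e = 2.19 / 0.288 = 7.604
AUC_0→∞ = 20.47 + 7.604 = 28.074 mg/L·h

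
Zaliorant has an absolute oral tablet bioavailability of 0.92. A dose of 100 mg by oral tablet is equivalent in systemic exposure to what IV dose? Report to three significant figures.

D_iv = 92.0 mg

Systemic exposure from an extravascular dose = F × D_ev, so the equivalent IV dose is F × D_ev.
D_iv = F × D_ev = 0.92 × 100 = 92 mg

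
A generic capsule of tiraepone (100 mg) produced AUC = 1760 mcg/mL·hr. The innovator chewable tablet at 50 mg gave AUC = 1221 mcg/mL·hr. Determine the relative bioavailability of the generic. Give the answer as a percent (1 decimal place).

F_rel = 72.1%

F_rel = (AUC_test/D_test) / (AUC_ref/D_ref)
      = (1760/100) / (1221/50)
      = 17.6 / 24.42 = 0.7207 = 72.07%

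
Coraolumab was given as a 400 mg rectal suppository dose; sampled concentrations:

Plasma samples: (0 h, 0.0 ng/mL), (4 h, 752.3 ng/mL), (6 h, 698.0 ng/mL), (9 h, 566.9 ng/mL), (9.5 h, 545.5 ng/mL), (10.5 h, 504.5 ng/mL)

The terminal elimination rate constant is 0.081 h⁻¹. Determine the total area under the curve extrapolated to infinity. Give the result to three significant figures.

Trapezoidal AUC_0→10.5:
  [0→4]: (0.0+752.3)/2 × 4 = 1504.6
  [4→6]: (752.3+698.0)/2 × 2 = 1450.3
  [6→9]: (698.0+566.9)/2 × 3 = 1897.35
  [9→9.5]: (566.9+545.5)/2 × 0.5 = 278.1
  [9.5→10.5]: (545.5+504.5)/2 × 1 = 525.0
  Sum = 5655.35 ng/mL·h
Extrapolated tail: C_last / k_e = 504.5 / 0.081 = 6228.395
AUC_0→∞ = 5655.35 + 6228.395 = 11883.745 ng/mL·h

AUC = 11900 ng/mL·h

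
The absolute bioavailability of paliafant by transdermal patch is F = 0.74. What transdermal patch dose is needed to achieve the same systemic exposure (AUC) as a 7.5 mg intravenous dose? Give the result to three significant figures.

For equal systemic exposure: F × D_ev = D_iv
D_ev = D_iv / F = 7.5 / 0.74 = 10.1351 mg

D_transdermal = 10.1 mg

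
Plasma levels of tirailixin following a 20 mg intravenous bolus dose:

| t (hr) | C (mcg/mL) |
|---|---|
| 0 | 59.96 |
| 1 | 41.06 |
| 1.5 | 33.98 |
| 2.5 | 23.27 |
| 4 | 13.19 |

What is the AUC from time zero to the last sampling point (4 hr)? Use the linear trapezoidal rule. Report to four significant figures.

AUC = 125.2 mcg/mL·hr

Trapezoidal AUC_0→4:
  [0→1]: (59.96+41.06)/2 × 1 = 50.51
  [1→1.5]: (41.06+33.98)/2 × 0.5 = 18.76
  [1.5→2.5]: (33.98+23.27)/2 × 1 = 28.625
  [2.5→4]: (23.27+13.19)/2 × 1.5 = 27.345
  Sum = 125.24 mcg/mL·hr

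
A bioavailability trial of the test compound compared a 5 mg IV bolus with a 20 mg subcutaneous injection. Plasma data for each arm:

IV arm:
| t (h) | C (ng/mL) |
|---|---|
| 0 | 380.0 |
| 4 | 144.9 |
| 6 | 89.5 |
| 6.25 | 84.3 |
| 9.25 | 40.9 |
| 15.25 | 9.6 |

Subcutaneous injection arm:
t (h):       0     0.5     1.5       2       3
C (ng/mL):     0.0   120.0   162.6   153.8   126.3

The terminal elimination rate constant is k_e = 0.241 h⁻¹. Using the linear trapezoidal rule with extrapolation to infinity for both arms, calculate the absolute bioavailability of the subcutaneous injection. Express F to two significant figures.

F = 0.14

Trapezoidal AUC_0→15.25 (IV):
  [0→4]: (380.0+144.9)/2 × 4 = 1049.8
  [4→6]: (144.9+89.5)/2 × 2 = 234.4
  [6→6.25]: (89.5+84.3)/2 × 0.25 = 21.725
  [6.25→9.25]: (84.3+40.9)/2 × 3 = 187.8
  [9.25→15.25]: (40.9+9.6)/2 × 6 = 151.5
  Sum = 1645.225 ng/mL·h
IV tail: 9.6/0.241 = 39.834; AUC_iv,0→∞ = 1645.225 + 39.834 = 1685.059 ng/mL·h
Trapezoidal AUC_0→3 (subcutaneous injection):
  [0→0.5]: (0.0+120.0)/2 × 0.5 = 30.0
  [0.5→1.5]: (120.0+162.6)/2 × 1 = 141.3
  [1.5→2]: (162.6+153.8)/2 × 0.5 = 79.1
  [2→3]: (153.8+126.3)/2 × 1 = 140.05
  Sum = 390.45 ng/mL·h
subcutaneous injection tail: 126.3/0.241 = 524.066; AUC_ev,0→∞ = 390.45 + 524.066 = 914.516 ng/mL·h
F = (AUC_ev/D_ev)/(AUC_iv/D_iv) = (914.516/20)/(1685.059/5) = 45.7258/337.0118 = 0.1357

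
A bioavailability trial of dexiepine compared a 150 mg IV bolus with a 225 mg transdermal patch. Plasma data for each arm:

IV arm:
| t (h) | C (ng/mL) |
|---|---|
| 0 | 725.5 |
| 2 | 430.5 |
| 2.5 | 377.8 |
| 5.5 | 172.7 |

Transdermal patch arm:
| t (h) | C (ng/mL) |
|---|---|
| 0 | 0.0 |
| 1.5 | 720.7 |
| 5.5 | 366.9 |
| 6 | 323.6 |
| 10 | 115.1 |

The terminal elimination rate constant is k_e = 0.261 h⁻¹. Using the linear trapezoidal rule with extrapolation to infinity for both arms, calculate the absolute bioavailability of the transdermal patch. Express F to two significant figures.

F = 0.99

Trapezoidal AUC_0→5.5 (IV):
  [0→2]: (725.5+430.5)/2 × 2 = 1156.0
  [2→2.5]: (430.5+377.8)/2 × 0.5 = 202.075
  [2.5→5.5]: (377.8+172.7)/2 × 3 = 825.75
  Sum = 2183.825 ng/mL·h
IV tail: 172.7/0.261 = 661.686; AUC_iv,0→∞ = 2183.825 + 661.686 = 2845.511 ng/mL·h
Trapezoidal AUC_0→10 (transdermal patch):
  [0→1.5]: (0.0+720.7)/2 × 1.5 = 540.525
  [1.5→5.5]: (720.7+366.9)/2 × 4 = 2175.2
  [5.5→6]: (366.9+323.6)/2 × 0.5 = 172.625
  [6→10]: (323.6+115.1)/2 × 4 = 877.4
  Sum = 3765.75 ng/mL·h
transdermal patch tail: 115.1/0.261 = 440.996; AUC_ev,0→∞ = 3765.75 + 440.996 = 4206.746 ng/mL·h
F = (AUC_ev/D_ev)/(AUC_iv/D_iv) = (4206.746/225)/(2845.511/150) = 18.6966/18.9701 = 0.9856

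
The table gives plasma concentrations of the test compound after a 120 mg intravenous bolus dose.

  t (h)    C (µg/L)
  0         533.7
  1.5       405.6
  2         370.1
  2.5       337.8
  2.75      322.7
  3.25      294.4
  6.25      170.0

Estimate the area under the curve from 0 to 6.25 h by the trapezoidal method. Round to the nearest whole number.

AUC = 2009 µg/L·h

Trapezoidal AUC_0→6.25:
  [0→1.5]: (533.7+405.6)/2 × 1.5 = 704.475
  [1.5→2]: (405.6+370.1)/2 × 0.5 = 193.925
  [2→2.5]: (370.1+337.8)/2 × 0.5 = 176.975
  [2.5→2.75]: (337.8+322.7)/2 × 0.25 = 82.5625
  [2.75→3.25]: (322.7+294.4)/2 × 0.5 = 154.275
  [3.25→6.25]: (294.4+170.0)/2 × 3 = 696.6
  Sum = 2008.8125 µg/L·h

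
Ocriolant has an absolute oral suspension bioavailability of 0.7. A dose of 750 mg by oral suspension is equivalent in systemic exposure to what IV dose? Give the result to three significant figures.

D_iv = 525 mg

Systemic exposure from an extravascular dose = F × D_ev, so the equivalent IV dose is F × D_ev.
D_iv = F × D_ev = 0.7 × 750 = 525 mg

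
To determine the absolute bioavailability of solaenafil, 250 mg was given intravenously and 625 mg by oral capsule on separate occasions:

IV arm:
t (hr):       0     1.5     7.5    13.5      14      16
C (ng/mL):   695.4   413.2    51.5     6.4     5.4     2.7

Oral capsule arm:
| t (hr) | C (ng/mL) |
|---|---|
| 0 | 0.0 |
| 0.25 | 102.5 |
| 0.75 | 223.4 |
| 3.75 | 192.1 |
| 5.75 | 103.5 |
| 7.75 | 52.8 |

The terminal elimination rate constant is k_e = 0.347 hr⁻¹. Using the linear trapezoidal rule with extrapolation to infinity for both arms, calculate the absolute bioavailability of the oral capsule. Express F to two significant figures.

F = 0.22

Trapezoidal AUC_0→16 (IV):
  [0→1.5]: (695.4+413.2)/2 × 1.5 = 831.45
  [1.5→7.5]: (413.2+51.5)/2 × 6 = 1394.1
  [7.5→13.5]: (51.5+6.4)/2 × 6 = 173.7
  [13.5→14]: (6.4+5.4)/2 × 0.5 = 2.95
  [14→16]: (5.4+2.7)/2 × 2 = 8.1
  Sum = 2410.3 ng/mL·hr
IV tail: 2.7/0.347 = 7.781; AUC_iv,0→∞ = 2410.3 + 7.781 = 2418.081 ng/mL·hr
Trapezoidal AUC_0→7.75 (oral capsule):
  [0→0.25]: (0.0+102.5)/2 × 0.25 = 12.8125
  [0.25→0.75]: (102.5+223.4)/2 × 0.5 = 81.475
  [0.75→3.75]: (223.4+192.1)/2 × 3 = 623.25
  [3.75→5.75]: (192.1+103.5)/2 × 2 = 295.6
  [5.75→7.75]: (103.5+52.8)/2 × 2 = 156.3
  Sum = 1169.4375 ng/mL·hr
oral capsule tail: 52.8/0.347 = 152.161; AUC_ev,0→∞ = 1169.4375 + 152.161 = 1321.5985 ng/mL·hr
F = (AUC_ev/D_ev)/(AUC_iv/D_iv) = (1321.5985/625)/(2418.081/250) = 2.1145576/9.672324 = 0.2186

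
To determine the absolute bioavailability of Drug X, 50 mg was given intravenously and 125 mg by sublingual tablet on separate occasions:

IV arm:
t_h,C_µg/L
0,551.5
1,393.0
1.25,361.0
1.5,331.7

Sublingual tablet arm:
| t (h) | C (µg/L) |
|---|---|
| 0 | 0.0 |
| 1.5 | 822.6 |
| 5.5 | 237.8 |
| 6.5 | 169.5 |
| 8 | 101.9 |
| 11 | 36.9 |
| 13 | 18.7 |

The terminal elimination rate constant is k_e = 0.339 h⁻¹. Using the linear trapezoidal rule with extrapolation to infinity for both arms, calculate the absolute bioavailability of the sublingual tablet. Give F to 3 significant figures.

Trapezoidal AUC_0→1.5 (IV):
  [0→1]: (551.5+393.0)/2 × 1 = 472.25
  [1→1.25]: (393.0+361.0)/2 × 0.25 = 94.25
  [1.25→1.5]: (361.0+331.7)/2 × 0.25 = 86.5875
  Sum = 653.0875 µg/L·h
IV tail: 331.7/0.339 = 978.466; AUC_iv,0→∞ = 653.0875 + 978.466 = 1631.5535 µg/L·h
Trapezoidal AUC_0→13 (sublingual tablet):
  [0→1.5]: (0.0+822.6)/2 × 1.5 = 616.95
  [1.5→5.5]: (822.6+237.8)/2 × 4 = 2120.8
  [5.5→6.5]: (237.8+169.5)/2 × 1 = 203.65
  [6.5→8]: (169.5+101.9)/2 × 1.5 = 203.55
  [8→11]: (101.9+36.9)/2 × 3 = 208.2
  [11→13]: (36.9+18.7)/2 × 2 = 55.6
  Sum = 3408.75 µg/L·h
sublingual tablet tail: 18.7/0.339 = 55.162; AUC_ev,0→∞ = 3408.75 + 55.162 = 3463.912 µg/L·h
F = (AUC_ev/D_ev)/(AUC_iv/D_iv) = (3463.912/125)/(1631.5535/50) = 27.711296/32.63107 = 0.8492

F = 0.849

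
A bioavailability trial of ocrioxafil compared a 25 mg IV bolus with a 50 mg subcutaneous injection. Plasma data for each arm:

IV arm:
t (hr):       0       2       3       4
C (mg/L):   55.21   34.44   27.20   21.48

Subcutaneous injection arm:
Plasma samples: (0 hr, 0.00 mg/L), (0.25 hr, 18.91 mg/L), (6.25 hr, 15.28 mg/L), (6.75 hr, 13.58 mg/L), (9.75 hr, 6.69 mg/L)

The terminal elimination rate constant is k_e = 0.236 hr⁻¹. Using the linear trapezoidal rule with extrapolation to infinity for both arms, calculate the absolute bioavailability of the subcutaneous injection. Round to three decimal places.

Trapezoidal AUC_0→4 (IV):
  [0→2]: (55.21+34.44)/2 × 2 = 89.65
  [2→3]: (34.44+27.20)/2 × 1 = 30.82
  [3→4]: (27.20+21.48)/2 × 1 = 24.34
  Sum = 144.81 mg/L·hr
IV tail: 21.48/0.236 = 91.017; AUC_iv,0→∞ = 144.81 + 91.017 = 235.827 mg/L·hr
Trapezoidal AUC_0→9.75 (subcutaneous injection):
  [0→0.25]: (0.00+18.91)/2 × 0.25 = 2.36375
  [0.25→6.25]: (18.91+15.28)/2 × 6 = 102.57
  [6.25→6.75]: (15.28+13.58)/2 × 0.5 = 7.215
  [6.75→9.75]: (13.58+6.69)/2 × 3 = 30.405
  Sum = 142.55375 mg/L·hr
subcutaneous injection tail: 6.69/0.236 = 28.347; AUC_ev,0→∞ = 142.55375 + 28.347 = 170.90075 mg/L·hr
F = (AUC_ev/D_ev)/(AUC_iv/D_iv) = (170.90075/50)/(235.827/25) = 3.418015/9.43308 = 0.3623

F = 0.362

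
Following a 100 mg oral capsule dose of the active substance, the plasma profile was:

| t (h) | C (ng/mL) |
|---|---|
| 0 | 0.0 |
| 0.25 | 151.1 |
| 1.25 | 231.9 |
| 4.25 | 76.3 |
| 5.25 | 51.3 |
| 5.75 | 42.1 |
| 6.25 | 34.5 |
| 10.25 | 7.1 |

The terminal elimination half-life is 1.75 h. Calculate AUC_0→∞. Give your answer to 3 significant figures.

Trapezoidal AUC_0→10.25:
  [0→0.25]: (0.0+151.1)/2 × 0.25 = 18.8875
  [0.25→1.25]: (151.1+231.9)/2 × 1 = 191.5
  [1.25→4.25]: (231.9+76.3)/2 × 3 = 462.3
  [4.25→5.25]: (76.3+51.3)/2 × 1 = 63.8
  [5.25→5.75]: (51.3+42.1)/2 × 0.5 = 23.35
  [5.75→6.25]: (42.1+34.5)/2 × 0.5 = 19.15
  [6.25→10.25]: (34.5+7.1)/2 × 4 = 83.2
  Sum = 862.1875 ng/mL·h
k_e = ln2 / t½ = 0.693147 / 1.75 = 0.3961 h^-1
Extrapolated tail: C_last / k_e = 7.1 / 0.3961 = 17.925
AUC_0→∞ = 862.1875 + 17.925 = 880.1125 ng/mL·h

AUC = 880 ng/mL·h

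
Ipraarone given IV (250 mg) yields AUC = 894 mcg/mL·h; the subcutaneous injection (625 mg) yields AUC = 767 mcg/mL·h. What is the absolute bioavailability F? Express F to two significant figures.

F = 0.34

F = (AUC_ev / D_ev) / (AUC_iv / D_iv)
  = (767/625) / (894/250)
  = 1.2272 / 3.576 = 0.3432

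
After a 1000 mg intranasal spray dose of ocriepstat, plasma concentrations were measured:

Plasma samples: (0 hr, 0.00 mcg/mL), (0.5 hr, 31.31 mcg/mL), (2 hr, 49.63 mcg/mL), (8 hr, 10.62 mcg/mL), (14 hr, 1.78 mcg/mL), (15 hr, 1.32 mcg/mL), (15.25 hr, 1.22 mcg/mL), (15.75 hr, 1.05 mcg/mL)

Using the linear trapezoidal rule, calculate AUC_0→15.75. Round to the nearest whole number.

Trapezoidal AUC_0→15.75:
  [0→0.5]: (0.00+31.31)/2 × 0.5 = 7.8275
  [0.5→2]: (31.31+49.63)/2 × 1.5 = 60.705
  [2→8]: (49.63+10.62)/2 × 6 = 180.75
  [8→14]: (10.62+1.78)/2 × 6 = 37.2
  [14→15]: (1.78+1.32)/2 × 1 = 1.55
  [15→15.25]: (1.32+1.22)/2 × 0.25 = 0.3175
  [15.25→15.75]: (1.22+1.05)/2 × 0.5 = 0.5675
  Sum = 288.9175 mcg/mL·hr

AUC = 289 mcg/mL·hr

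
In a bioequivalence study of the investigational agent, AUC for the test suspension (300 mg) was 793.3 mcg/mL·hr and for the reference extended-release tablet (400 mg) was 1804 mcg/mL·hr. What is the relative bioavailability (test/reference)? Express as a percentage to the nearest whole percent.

F_rel = 59%

F_rel = (AUC_test/D_test) / (AUC_ref/D_ref)
      = (793.3/300) / (1804/400)
      = 2.64433 / 4.51 = 0.5863 = 58.63%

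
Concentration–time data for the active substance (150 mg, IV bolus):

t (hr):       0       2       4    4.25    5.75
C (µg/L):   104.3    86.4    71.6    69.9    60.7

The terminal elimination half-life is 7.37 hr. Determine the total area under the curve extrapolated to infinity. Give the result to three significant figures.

AUC = 1110 µg/L·hr

Trapezoidal AUC_0→5.75:
  [0→2]: (104.3+86.4)/2 × 2 = 190.7
  [2→4]: (86.4+71.6)/2 × 2 = 158.0
  [4→4.25]: (71.6+69.9)/2 × 0.25 = 17.6875
  [4.25→5.75]: (69.9+60.7)/2 × 1.5 = 97.95
  Sum = 464.3375 µg/L·hr
k_e = ln2 / t½ = 0.693147 / 7.37 = 0.0940 hr^-1
Extrapolated tail: C_last / k_e = 60.7 / 0.094 = 645.745
AUC_0→∞ = 464.3375 + 645.745 = 1110.0825 µg/L·hr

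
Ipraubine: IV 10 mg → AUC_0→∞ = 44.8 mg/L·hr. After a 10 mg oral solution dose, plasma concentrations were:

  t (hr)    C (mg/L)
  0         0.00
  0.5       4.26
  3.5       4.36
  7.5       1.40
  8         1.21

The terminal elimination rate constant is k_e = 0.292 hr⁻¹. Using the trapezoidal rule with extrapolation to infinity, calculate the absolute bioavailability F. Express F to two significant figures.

F = 0.68

Trapezoidal AUC_0→8 (oral solution):
  [0→0.5]: (0.00+4.26)/2 × 0.5 = 1.065
  [0.5→3.5]: (4.26+4.36)/2 × 3 = 12.93
  [3.5→7.5]: (4.36+1.40)/2 × 4 = 11.52
  [7.5→8]: (1.40+1.21)/2 × 0.5 = 0.6525
  Sum = 26.1675 mg/L·hr
Tail: C_last/k_e = 1.21/0.292 = 4.144
AUC_0→∞ (oral solution) = 26.1675 + 4.144 = 30.3115 mg/L·hr
F = (AUC_ev/D_ev)/(AUC_iv/D_iv) = (30.3115/10)/(44.8/10) = 3.03115/4.48 = 0.6766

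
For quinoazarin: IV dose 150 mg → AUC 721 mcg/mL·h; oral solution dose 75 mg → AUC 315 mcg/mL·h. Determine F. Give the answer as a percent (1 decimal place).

F = 87.4%

F = (AUC_ev / D_ev) / (AUC_iv / D_iv)
  = (315/75) / (721/150)
  = 4.2 / 4.80667 = 0.8738
  = 87.38%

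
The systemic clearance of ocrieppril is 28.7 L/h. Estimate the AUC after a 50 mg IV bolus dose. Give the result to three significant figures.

AUC = 1.74 mg/L·h

AUC_0→∞ = Dose_iv / CL
        = 50 / 28.7 = 1.74216 mg/L·h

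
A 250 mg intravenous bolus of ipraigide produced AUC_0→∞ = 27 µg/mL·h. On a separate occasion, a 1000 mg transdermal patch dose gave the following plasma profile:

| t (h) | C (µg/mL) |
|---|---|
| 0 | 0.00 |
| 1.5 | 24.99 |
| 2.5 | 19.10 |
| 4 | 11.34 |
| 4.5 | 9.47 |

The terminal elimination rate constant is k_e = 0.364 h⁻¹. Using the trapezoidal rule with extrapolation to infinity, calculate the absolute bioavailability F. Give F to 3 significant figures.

Trapezoidal AUC_0→4.5 (transdermal patch):
  [0→1.5]: (0.00+24.99)/2 × 1.5 = 18.7425
  [1.5→2.5]: (24.99+19.10)/2 × 1 = 22.045
  [2.5→4]: (19.10+11.34)/2 × 1.5 = 22.83
  [4→4.5]: (11.34+9.47)/2 × 0.5 = 5.2025
  Sum = 68.82 µg/mL·h
Tail: C_last/k_e = 9.47/0.364 = 26.016
AUC_0→∞ (transdermal patch) = 68.82 + 26.016 = 94.836 µg/mL·h
F = (AUC_ev/D_ev)/(AUC_iv/D_iv) = (94.836/1000)/(27/250) = 0.094836/0.108 = 0.8781

F = 0.878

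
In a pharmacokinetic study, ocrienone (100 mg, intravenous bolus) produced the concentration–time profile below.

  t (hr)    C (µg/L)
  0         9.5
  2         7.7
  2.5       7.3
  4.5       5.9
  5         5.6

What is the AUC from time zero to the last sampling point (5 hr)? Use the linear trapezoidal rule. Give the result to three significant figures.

Trapezoidal AUC_0→5:
  [0→2]: (9.5+7.7)/2 × 2 = 17.2
  [2→2.5]: (7.7+7.3)/2 × 0.5 = 3.75
  [2.5→4.5]: (7.3+5.9)/2 × 2 = 13.2
  [4.5→5]: (5.9+5.6)/2 × 0.5 = 2.875
  Sum = 37.025 µg/L·hr

AUC = 37.0 µg/L·hr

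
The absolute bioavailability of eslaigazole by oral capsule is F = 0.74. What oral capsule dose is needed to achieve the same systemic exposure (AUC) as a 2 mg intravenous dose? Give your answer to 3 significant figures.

For equal systemic exposure: F × D_ev = D_iv
D_ev = D_iv / F = 2 / 0.74 = 2.7027 mg

D_oral = 2.70 mg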